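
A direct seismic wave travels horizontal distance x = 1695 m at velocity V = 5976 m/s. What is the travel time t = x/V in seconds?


t = x / V
= 1695 / 5976
= 0.2836 s

0.2836


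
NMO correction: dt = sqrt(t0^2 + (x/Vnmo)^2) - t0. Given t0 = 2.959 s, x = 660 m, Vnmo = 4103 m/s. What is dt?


x/Vnmo = 660/4103 = 0.160858
(x/Vnmo)^2 = 0.025875
t0^2 = 8.755681
sqrt(8.755681 + 0.025875) = 2.963369
dt = 2.963369 - 2.959 = 0.004369

0.004369


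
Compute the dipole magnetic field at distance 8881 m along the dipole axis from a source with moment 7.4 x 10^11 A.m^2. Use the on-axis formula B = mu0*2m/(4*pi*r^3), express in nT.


m = 7.4 x 10^11 = 740000000000 A.m^2
2m = 1480000000000 A.m^2
r^3 = 8881^3 = 700463661841
B = (4pi*10^-7) * 1480000000000 / (4*pi * 700463661841) * 1e9
= 1859822.850925 / 8802285976585.16 * 1e9
= 211.2886 nT

211.2886


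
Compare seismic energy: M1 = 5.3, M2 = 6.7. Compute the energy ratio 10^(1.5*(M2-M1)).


M2 - M1 = 6.7 - 5.3 = 1.4
1.5 * 1.4 = 2.1
ratio = 10^2.1 = 125.89

125.89


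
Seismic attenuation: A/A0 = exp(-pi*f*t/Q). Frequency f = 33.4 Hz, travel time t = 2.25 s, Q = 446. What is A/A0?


pi*f*t/Q = pi*33.4*2.25/446 = 0.529351
A/A0 = exp(-0.529351) = 0.588987

0.588987


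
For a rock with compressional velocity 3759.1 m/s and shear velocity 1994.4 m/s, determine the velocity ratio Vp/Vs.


Vp/Vs = 3759.1 / 1994.4
= 1.8848

1.8848


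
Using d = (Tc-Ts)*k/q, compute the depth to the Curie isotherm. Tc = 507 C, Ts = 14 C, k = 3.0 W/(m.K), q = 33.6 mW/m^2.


T_Curie - T_surf = 507 - 14 = 493 C
Convert q to W/m^2: 33.6 mW/m^2 = 0.0336 W/m^2
d = 493 * 3.0 / 0.0336 = 44017.86 m

44017.86


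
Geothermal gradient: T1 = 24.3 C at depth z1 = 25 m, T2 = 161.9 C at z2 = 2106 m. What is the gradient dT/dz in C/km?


dT = 161.9 - 24.3 = 137.6 C
dz = 2106 - 25 = 2081 m
gradient = dT/dz * 1000 = 137.6/2081 * 1000 = 66.1221 C/km

66.1221


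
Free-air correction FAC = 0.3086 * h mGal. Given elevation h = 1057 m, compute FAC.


FAC = 0.3086 * h
= 0.3086 * 1057
= 326.1902 mGal

326.1902


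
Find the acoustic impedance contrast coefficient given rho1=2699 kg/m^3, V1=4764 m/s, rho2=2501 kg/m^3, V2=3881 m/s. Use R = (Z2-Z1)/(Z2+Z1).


Z1 = 2699 * 4764 = 12858036
Z2 = 2501 * 3881 = 9706381
R = (9706381 - 12858036) / (9706381 + 12858036) = -3151655 / 22564417 = -0.1397

-0.1397


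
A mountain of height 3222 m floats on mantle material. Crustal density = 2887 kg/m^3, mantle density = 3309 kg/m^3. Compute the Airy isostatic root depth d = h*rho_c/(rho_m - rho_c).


rho_m - rho_c = 3309 - 2887 = 422
d = 3222 * 2887 / 422
= 9301914 / 422
= 22042.45 m

22042.45


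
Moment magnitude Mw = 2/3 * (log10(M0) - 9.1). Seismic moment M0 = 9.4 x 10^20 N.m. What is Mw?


log10(M0) = log10(9.4 x 10^20) = 20.9731
Mw = 2/3 * (20.9731 - 9.1)
= 2/3 * 11.8731
= 7.92

7.92


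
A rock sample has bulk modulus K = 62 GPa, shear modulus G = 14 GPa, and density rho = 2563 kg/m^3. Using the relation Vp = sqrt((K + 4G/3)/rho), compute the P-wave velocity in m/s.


First compute the effective modulus:
K + 4G/3 = 62e9 + 4*14e9/3 = 80666666666.67 Pa
Then divide by density:
80666666666.67 / 2563 = 31473533.6195 Pa/(kg/m^3)
Take the square root:
Vp = sqrt(31473533.6195) = 5610.13 m/s

5610.13


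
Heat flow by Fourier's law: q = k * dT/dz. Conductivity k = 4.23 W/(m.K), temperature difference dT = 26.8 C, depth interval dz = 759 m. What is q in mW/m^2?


q = k * dT / dz * 1000
= 4.23 * 26.8 / 759 * 1000
= 0.14936 * 1000
= 149.3597 mW/m^2

149.3597


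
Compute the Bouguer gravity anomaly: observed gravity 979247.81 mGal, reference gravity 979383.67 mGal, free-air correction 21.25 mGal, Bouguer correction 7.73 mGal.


BA = g_obs - g_ref + FAC - BC
= 979247.81 - 979383.67 + 21.25 - 7.73
= -122.34 mGal

-122.34


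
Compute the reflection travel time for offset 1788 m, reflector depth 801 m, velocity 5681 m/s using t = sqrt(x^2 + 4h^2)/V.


x^2 + 4h^2 = 1788^2 + 4*801^2 = 3196944 + 2566404 = 5763348
sqrt(5763348) = 2400.6974
t = 2400.6974 / 5681 = 0.4226 s

0.4226


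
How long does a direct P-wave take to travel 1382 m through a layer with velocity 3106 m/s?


t = x / V
= 1382 / 3106
= 0.4449 s

0.4449


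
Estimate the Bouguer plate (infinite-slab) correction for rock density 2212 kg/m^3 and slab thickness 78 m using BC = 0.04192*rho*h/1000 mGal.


BC = 0.04192 * rho * h / 1000
= 0.04192 * 2212 * 78 / 1000
= 7.2327 mGal

7.2327


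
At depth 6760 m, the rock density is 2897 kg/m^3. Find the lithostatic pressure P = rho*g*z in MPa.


P = rho * g * z / 1e6
= 2897 * 9.81 * 6760 / 1e6
= 192116293.2 / 1e6
= 192.1163 MPa

192.1163


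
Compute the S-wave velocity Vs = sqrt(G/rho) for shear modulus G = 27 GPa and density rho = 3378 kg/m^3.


Convert G to Pa: G = 27e9 Pa
Compute G/rho = 27e9 / 3378 = 7992895.2043
Vs = sqrt(7992895.2043) = 2827.17 m/s

2827.17


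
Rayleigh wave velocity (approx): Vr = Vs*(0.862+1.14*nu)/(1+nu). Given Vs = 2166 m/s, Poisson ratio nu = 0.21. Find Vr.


Numerator factor = 0.862 + 1.14*0.21 = 1.1014
Denominator = 1 + 0.21 = 1.21
Vr = 2166 * 1.1014 / 1.21 = 1971.6 m/s

1971.6


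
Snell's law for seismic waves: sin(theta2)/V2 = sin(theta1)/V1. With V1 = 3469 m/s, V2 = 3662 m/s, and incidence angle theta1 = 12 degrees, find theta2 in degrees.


sin(theta1) = sin(12 deg) = 0.207912
sin(theta2) = V2/V1 * sin(theta1) = 3662/3469 * 0.207912 = 0.219479
theta2 = arcsin(0.219479) = 12.6784 degrees

12.6784


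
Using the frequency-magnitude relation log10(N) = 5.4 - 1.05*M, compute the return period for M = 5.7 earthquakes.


log10(N) = 5.4 - 1.05*5.7 = -0.585
N = 10^-0.585 = 0.260016
T = 1/N = 1/0.260016 = 3.8459 years

3.8459


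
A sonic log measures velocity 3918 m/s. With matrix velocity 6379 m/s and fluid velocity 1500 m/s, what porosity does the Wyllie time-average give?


1/V - 1/Vm = 1/3918 - 1/6379 = 9.847e-05
1/Vf - 1/Vm = 1/1500 - 1/6379 = 0.0005099
phi = 9.847e-05 / 0.0005099 = 0.1931

0.1931


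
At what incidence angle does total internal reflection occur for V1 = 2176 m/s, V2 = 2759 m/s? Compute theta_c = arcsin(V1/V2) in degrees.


V1/V2 = 2176/2759 = 0.788692
theta_c = arcsin(0.788692) = 52.0634 degrees

52.0634


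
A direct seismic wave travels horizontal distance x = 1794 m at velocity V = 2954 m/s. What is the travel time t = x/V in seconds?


t = x / V
= 1794 / 2954
= 0.6073 s

0.6073


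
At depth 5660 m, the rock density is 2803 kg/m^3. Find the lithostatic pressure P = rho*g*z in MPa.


P = rho * g * z / 1e6
= 2803 * 9.81 * 5660 / 1e6
= 155635453.8 / 1e6
= 155.6355 MPa

155.6355


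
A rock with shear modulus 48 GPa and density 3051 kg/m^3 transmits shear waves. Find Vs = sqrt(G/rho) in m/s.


Convert G to Pa: G = 48e9 Pa
Compute G/rho = 48e9 / 3051 = 15732546.706
Vs = sqrt(15732546.706) = 3966.43 m/s

3966.43


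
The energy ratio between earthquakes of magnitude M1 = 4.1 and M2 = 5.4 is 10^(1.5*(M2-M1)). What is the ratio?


M2 - M1 = 5.4 - 4.1 = 1.3
1.5 * 1.3 = 1.95
ratio = 10^1.95 = 89.13

89.13


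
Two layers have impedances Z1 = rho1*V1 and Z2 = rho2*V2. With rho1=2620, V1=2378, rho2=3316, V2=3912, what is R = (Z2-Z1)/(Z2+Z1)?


Z1 = 2620 * 2378 = 6230360
Z2 = 3316 * 3912 = 12972192
R = (12972192 - 6230360) / (12972192 + 6230360) = 6741832 / 19202552 = 0.3511

0.3511


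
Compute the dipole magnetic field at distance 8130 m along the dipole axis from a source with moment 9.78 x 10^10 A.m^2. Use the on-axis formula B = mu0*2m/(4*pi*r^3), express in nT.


m = 9.78 x 10^10 = 97800000000 A.m^2
2m = 195600000000 A.m^2
r^3 = 8130^3 = 537367797000
B = (4pi*10^-7) * 195600000000 / (4*pi * 537367797000) * 1e9
= 245798.209217 / 6752762893323.72 * 1e9
= 36.3997 nT

36.3997


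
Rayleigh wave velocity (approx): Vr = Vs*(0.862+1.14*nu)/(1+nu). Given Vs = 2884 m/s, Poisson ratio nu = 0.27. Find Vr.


Numerator factor = 0.862 + 1.14*0.27 = 1.1698
Denominator = 1 + 0.27 = 1.27
Vr = 2884 * 1.1698 / 1.27 = 2656.46 m/s

2656.46


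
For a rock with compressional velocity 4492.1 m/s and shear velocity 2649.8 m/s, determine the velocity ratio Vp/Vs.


Vp/Vs = 4492.1 / 2649.8
= 1.6953

1.6953


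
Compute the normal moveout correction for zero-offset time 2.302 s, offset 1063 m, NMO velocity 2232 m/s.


x/Vnmo = 1063/2232 = 0.476254
(x/Vnmo)^2 = 0.226818
t0^2 = 5.299204
sqrt(5.299204 + 0.226818) = 2.350749
dt = 2.350749 - 2.302 = 0.048749

0.048749


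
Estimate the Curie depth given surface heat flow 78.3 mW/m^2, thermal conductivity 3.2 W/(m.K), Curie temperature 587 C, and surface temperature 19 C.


T_Curie - T_surf = 587 - 19 = 568 C
Convert q to W/m^2: 78.3 mW/m^2 = 0.0783 W/m^2
d = 568 * 3.2 / 0.0783 = 23213.28 m

23213.28


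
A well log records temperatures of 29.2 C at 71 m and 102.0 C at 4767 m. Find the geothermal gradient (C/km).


dT = 102.0 - 29.2 = 72.8 C
dz = 4767 - 71 = 4696 m
gradient = dT/dz * 1000 = 72.8/4696 * 1000 = 15.5026 C/km

15.5026


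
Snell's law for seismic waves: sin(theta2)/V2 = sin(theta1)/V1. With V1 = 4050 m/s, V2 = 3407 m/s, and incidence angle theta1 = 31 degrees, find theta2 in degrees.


sin(theta1) = sin(31 deg) = 0.515038
sin(theta2) = V2/V1 * sin(theta1) = 3407/4050 * 0.515038 = 0.433268
theta2 = arcsin(0.433268) = 25.6751 degrees

25.6751


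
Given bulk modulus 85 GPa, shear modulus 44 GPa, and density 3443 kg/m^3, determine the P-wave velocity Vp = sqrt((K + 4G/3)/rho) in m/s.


First compute the effective modulus:
K + 4G/3 = 85e9 + 4*44e9/3 = 143666666666.67 Pa
Then divide by density:
143666666666.67 / 3443 = 41727175.9125 Pa/(kg/m^3)
Take the square root:
Vp = sqrt(41727175.9125) = 6459.66 m/s

6459.66


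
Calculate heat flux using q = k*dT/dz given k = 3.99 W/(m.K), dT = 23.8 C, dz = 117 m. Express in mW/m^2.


q = k * dT / dz * 1000
= 3.99 * 23.8 / 117 * 1000
= 0.811641 * 1000
= 811.641 mW/m^2

811.641


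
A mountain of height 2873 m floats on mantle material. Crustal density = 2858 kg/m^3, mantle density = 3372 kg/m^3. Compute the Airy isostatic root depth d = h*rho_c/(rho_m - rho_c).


rho_m - rho_c = 3372 - 2858 = 514
d = 2873 * 2858 / 514
= 8211034 / 514
= 15974.77 m

15974.77


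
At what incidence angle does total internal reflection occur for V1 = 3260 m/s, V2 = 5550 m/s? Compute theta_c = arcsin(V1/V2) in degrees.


V1/V2 = 3260/5550 = 0.587387
theta_c = arcsin(0.587387) = 35.9718 degrees

35.9718


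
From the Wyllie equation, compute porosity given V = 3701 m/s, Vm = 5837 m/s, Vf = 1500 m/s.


1/V - 1/Vm = 1/3701 - 1/5837 = 9.888e-05
1/Vf - 1/Vm = 1/1500 - 1/5837 = 0.00049535
phi = 9.888e-05 / 0.00049535 = 0.1996

0.1996


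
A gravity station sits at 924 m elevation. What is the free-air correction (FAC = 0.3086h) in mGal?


FAC = 0.3086 * h
= 0.3086 * 924
= 285.1464 mGal

285.1464


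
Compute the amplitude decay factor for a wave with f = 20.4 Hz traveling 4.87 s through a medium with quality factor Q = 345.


pi*f*t/Q = pi*20.4*4.87/345 = 0.904669
A/A0 = exp(-0.904669) = 0.404676

0.404676


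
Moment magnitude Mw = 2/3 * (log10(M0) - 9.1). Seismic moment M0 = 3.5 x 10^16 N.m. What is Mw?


log10(M0) = log10(3.5 x 10^16) = 16.5441
Mw = 2/3 * (16.5441 - 9.1)
= 2/3 * 7.4441
= 4.96

4.96


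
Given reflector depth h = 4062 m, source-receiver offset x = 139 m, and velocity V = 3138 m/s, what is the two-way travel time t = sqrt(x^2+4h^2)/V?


x^2 + 4h^2 = 139^2 + 4*4062^2 = 19321 + 65999376 = 66018697
sqrt(66018697) = 8125.189
t = 8125.189 / 3138 = 2.5893 s

2.5893


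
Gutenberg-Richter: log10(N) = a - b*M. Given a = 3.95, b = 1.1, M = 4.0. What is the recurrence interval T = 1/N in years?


log10(N) = 3.95 - 1.1*4.0 = -0.45
N = 10^-0.45 = 0.354813
T = 1/N = 1/0.354813 = 2.8184 years

2.8184


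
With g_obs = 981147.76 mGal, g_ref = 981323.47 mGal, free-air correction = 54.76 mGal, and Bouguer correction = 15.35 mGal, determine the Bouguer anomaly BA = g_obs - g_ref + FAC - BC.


BA = g_obs - g_ref + FAC - BC
= 981147.76 - 981323.47 + 54.76 - 15.35
= -136.3 mGal

-136.3


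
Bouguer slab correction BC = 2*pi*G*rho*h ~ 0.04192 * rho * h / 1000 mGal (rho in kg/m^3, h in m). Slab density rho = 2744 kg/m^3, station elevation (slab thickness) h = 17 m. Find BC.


BC = 0.04192 * rho * h / 1000
= 0.04192 * 2744 * 17 / 1000
= 1.9555 mGal

1.9555


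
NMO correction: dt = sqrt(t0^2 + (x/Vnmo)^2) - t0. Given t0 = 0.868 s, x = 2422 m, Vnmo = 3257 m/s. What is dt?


x/Vnmo = 2422/3257 = 0.743629
(x/Vnmo)^2 = 0.552984
t0^2 = 0.753424
sqrt(0.753424 + 0.552984) = 1.142982
dt = 1.142982 - 0.868 = 0.274982

0.274982


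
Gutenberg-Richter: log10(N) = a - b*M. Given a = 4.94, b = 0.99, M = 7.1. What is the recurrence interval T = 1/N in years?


log10(N) = 4.94 - 0.99*7.1 = -2.089
N = 10^-2.089 = 0.008147
T = 1/N = 1/0.008147 = 122.7439 years

122.7439


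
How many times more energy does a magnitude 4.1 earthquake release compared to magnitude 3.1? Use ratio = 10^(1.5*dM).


M2 - M1 = 4.1 - 3.1 = 1.0
1.5 * 1.0 = 1.5
ratio = 10^1.5 = 31.62

31.62


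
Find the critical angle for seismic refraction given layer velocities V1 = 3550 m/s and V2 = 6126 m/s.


V1/V2 = 3550/6126 = 0.579497
theta_c = arcsin(0.579497) = 35.4152 degrees

35.4152


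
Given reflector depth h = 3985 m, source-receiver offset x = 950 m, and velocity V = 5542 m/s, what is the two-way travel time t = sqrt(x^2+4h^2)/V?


x^2 + 4h^2 = 950^2 + 4*3985^2 = 902500 + 63520900 = 64423400
sqrt(64423400) = 8026.4189
t = 8026.4189 / 5542 = 1.4483 s

1.4483


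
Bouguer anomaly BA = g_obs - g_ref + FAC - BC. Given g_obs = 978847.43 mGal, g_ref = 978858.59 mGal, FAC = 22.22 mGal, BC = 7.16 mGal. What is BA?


BA = g_obs - g_ref + FAC - BC
= 978847.43 - 978858.59 + 22.22 - 7.16
= 3.9 mGal

3.9


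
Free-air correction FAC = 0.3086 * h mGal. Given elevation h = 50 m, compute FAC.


FAC = 0.3086 * h
= 0.3086 * 50
= 15.43 mGal

15.43


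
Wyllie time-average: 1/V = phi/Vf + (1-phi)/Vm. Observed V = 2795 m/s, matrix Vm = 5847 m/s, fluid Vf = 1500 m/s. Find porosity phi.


1/V - 1/Vm = 1/2795 - 1/5847 = 0.00018675
1/Vf - 1/Vm = 1/1500 - 1/5847 = 0.00049564
phi = 0.00018675 / 0.00049564 = 0.3768

0.3768


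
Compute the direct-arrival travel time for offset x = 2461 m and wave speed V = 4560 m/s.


t = x / V
= 2461 / 4560
= 0.5397 s

0.5397


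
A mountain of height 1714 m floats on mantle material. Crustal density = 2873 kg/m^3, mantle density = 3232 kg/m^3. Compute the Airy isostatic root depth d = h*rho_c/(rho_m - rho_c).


rho_m - rho_c = 3232 - 2873 = 359
d = 1714 * 2873 / 359
= 4924322 / 359
= 13716.77 m

13716.77


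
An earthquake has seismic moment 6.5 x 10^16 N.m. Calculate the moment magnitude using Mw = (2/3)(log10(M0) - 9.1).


log10(M0) = log10(6.5 x 10^16) = 16.8129
Mw = 2/3 * (16.8129 - 9.1)
= 2/3 * 7.7129
= 5.14

5.14


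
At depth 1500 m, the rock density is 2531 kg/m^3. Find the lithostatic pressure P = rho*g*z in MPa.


P = rho * g * z / 1e6
= 2531 * 9.81 * 1500 / 1e6
= 37243665.0 / 1e6
= 37.2437 MPa

37.2437


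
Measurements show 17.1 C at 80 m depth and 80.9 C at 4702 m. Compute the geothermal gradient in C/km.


dT = 80.9 - 17.1 = 63.8 C
dz = 4702 - 80 = 4622 m
gradient = dT/dz * 1000 = 63.8/4622 * 1000 = 13.8035 C/km

13.8035


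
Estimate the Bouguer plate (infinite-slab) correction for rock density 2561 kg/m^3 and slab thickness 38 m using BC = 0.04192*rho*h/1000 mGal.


BC = 0.04192 * rho * h / 1000
= 0.04192 * 2561 * 38 / 1000
= 4.0796 mGal

4.0796


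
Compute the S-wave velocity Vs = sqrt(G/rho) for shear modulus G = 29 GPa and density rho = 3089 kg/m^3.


Convert G to Pa: G = 29e9 Pa
Compute G/rho = 29e9 / 3089 = 9388151.5053
Vs = sqrt(9388151.5053) = 3064.01 m/s

3064.01


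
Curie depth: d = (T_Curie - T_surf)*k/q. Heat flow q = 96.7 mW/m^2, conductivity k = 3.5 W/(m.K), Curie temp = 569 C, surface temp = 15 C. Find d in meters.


T_Curie - T_surf = 569 - 15 = 554 C
Convert q to W/m^2: 96.7 mW/m^2 = 0.0967 W/m^2
d = 554 * 3.5 / 0.0967 = 20051.71 m

20051.71


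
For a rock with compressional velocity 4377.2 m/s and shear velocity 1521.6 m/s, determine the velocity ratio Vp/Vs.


Vp/Vs = 4377.2 / 1521.6
= 2.8767

2.8767


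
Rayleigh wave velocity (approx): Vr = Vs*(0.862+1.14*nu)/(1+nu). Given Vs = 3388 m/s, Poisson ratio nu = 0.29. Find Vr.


Numerator factor = 0.862 + 1.14*0.29 = 1.1926
Denominator = 1 + 0.29 = 1.29
Vr = 3388 * 1.1926 / 1.29 = 3132.19 m/s

3132.19


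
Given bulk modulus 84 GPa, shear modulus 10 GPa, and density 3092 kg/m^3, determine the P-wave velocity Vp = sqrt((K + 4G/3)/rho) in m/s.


First compute the effective modulus:
K + 4G/3 = 84e9 + 4*10e9/3 = 97333333333.33 Pa
Then divide by density:
97333333333.33 / 3092 = 31479085.8129 Pa/(kg/m^3)
Take the square root:
Vp = sqrt(31479085.8129) = 5610.62 m/s

5610.62


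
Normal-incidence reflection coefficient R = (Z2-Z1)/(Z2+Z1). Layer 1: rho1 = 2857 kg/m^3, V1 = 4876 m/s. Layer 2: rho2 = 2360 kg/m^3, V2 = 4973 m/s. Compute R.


Z1 = 2857 * 4876 = 13930732
Z2 = 2360 * 4973 = 11736280
R = (11736280 - 13930732) / (11736280 + 13930732) = -2194452 / 25667012 = -0.0855

-0.0855


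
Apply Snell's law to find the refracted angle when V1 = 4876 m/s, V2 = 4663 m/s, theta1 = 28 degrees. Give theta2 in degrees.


sin(theta1) = sin(28 deg) = 0.469472
sin(theta2) = V2/V1 * sin(theta1) = 4663/4876 * 0.469472 = 0.448963
theta2 = arcsin(0.448963) = 26.6772 degrees

26.6772


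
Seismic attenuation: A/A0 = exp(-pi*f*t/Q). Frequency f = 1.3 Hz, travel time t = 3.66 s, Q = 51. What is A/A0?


pi*f*t/Q = pi*1.3*3.66/51 = 0.293092
A/A0 = exp(-0.293092) = 0.745953

0.745953


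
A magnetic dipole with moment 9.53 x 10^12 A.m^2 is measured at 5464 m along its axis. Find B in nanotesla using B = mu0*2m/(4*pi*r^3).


m = 9.53 x 10^12 = 9530000000000 A.m^2
2m = 19060000000000 A.m^2
r^3 = 5464^3 = 163129337344
B = (4pi*10^-7) * 19060000000000 / (4*pi * 163129337344) * 1e9
= 23951502.390969 / 2049943711139.53 * 1e9
= 11683.9805 nT

11683.9805


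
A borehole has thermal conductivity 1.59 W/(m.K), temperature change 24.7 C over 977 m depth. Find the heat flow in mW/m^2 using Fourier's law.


q = k * dT / dz * 1000
= 1.59 * 24.7 / 977 * 1000
= 0.040198 * 1000
= 40.1975 mW/m^2

40.1975


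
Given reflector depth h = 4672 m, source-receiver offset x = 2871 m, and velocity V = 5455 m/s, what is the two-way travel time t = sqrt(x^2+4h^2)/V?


x^2 + 4h^2 = 2871^2 + 4*4672^2 = 8242641 + 87310336 = 95552977
sqrt(95552977) = 9775.1203
t = 9775.1203 / 5455 = 1.792 s

1.792


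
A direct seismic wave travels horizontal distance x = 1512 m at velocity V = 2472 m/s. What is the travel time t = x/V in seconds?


t = x / V
= 1512 / 2472
= 0.6117 s

0.6117


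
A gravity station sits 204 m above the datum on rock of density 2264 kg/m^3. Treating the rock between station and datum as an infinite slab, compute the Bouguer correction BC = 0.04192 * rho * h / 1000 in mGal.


BC = 0.04192 * rho * h / 1000
= 0.04192 * 2264 * 204 / 1000
= 19.361 mGal

19.361


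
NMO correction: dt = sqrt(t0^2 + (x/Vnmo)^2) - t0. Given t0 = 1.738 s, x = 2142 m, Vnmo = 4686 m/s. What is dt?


x/Vnmo = 2142/4686 = 0.457106
(x/Vnmo)^2 = 0.208946
t0^2 = 3.020644
sqrt(3.020644 + 0.208946) = 1.797106
dt = 1.797106 - 1.738 = 0.059106

0.059106


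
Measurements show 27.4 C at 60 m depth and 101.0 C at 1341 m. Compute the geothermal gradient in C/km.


dT = 101.0 - 27.4 = 73.6 C
dz = 1341 - 60 = 1281 m
gradient = dT/dz * 1000 = 73.6/1281 * 1000 = 57.4551 C/km

57.4551


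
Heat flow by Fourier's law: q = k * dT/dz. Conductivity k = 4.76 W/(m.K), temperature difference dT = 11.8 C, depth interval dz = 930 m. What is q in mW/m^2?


q = k * dT / dz * 1000
= 4.76 * 11.8 / 930 * 1000
= 0.060396 * 1000
= 60.3957 mW/m^2

60.3957


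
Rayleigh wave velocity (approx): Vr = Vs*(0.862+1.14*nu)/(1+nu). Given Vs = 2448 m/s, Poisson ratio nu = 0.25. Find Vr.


Numerator factor = 0.862 + 1.14*0.25 = 1.147
Denominator = 1 + 0.25 = 1.25
Vr = 2448 * 1.147 / 1.25 = 2246.28 m/s

2246.28


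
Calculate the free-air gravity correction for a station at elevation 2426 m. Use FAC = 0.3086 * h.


FAC = 0.3086 * h
= 0.3086 * 2426
= 748.6636 mGal

748.6636


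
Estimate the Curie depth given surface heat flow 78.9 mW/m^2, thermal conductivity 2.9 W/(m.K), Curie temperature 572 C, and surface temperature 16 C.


T_Curie - T_surf = 572 - 16 = 556 C
Convert q to W/m^2: 78.9 mW/m^2 = 0.0789 W/m^2
d = 556 * 2.9 / 0.0789 = 20435.99 m

20435.99


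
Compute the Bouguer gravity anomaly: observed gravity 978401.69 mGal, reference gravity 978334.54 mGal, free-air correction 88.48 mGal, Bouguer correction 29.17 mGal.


BA = g_obs - g_ref + FAC - BC
= 978401.69 - 978334.54 + 88.48 - 29.17
= 126.46 mGal

126.46


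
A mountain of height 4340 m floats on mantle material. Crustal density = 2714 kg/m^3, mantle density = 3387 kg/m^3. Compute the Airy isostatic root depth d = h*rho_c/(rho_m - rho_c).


rho_m - rho_c = 3387 - 2714 = 673
d = 4340 * 2714 / 673
= 11778760 / 673
= 17501.87 m

17501.87


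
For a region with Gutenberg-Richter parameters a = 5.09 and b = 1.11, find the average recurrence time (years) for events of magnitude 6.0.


log10(N) = 5.09 - 1.11*6.0 = -1.57
N = 10^-1.57 = 0.026915
T = 1/N = 1/0.026915 = 37.1535 years

37.1535


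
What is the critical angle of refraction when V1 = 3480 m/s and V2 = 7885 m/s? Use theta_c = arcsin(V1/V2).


V1/V2 = 3480/7885 = 0.441344
theta_c = arcsin(0.441344) = 26.1897 degrees

26.1897


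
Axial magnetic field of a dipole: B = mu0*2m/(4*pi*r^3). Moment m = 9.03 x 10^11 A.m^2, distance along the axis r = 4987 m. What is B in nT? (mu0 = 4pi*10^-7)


m = 9.03 x 10^11 = 903000000000 A.m^2
2m = 1806000000000 A.m^2
r^3 = 4987^3 = 124027532803
B = (4pi*10^-7) * 1806000000000 / (4*pi * 124027532803) * 1e9
= 2269486.532953 / 1558575943587.09 * 1e9
= 1456.1283 nT

1456.1283


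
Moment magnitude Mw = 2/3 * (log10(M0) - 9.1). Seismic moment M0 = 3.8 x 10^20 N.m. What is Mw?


log10(M0) = log10(3.8 x 10^20) = 20.5798
Mw = 2/3 * (20.5798 - 9.1)
= 2/3 * 11.4798
= 7.65

7.65


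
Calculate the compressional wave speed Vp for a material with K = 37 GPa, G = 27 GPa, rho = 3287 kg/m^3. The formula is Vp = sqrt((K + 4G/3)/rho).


First compute the effective modulus:
K + 4G/3 = 37e9 + 4*27e9/3 = 73000000000.0 Pa
Then divide by density:
73000000000.0 / 3287 = 22208700.9431 Pa/(kg/m^3)
Take the square root:
Vp = sqrt(22208700.9431) = 4712.61 m/s

4712.61


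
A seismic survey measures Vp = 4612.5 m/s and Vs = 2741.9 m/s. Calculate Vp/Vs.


Vp/Vs = 4612.5 / 2741.9
= 1.6822

1.6822


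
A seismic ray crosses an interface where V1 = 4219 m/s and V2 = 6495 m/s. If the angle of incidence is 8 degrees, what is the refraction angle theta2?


sin(theta1) = sin(8 deg) = 0.139173
sin(theta2) = V2/V1 * sin(theta1) = 6495/4219 * 0.139173 = 0.214252
theta2 = arcsin(0.214252) = 12.3716 degrees

12.3716


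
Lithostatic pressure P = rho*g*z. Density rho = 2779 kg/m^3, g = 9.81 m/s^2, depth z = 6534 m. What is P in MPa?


P = rho * g * z / 1e6
= 2779 * 9.81 * 6534 / 1e6
= 178129842.66 / 1e6
= 178.1298 MPa

178.1298


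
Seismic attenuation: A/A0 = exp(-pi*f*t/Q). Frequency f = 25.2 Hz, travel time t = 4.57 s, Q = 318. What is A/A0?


pi*f*t/Q = pi*25.2*4.57/318 = 1.137731
A/A0 = exp(-1.137731) = 0.320546

0.320546


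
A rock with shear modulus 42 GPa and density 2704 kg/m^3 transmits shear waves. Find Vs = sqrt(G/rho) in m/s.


Convert G to Pa: G = 42e9 Pa
Compute G/rho = 42e9 / 2704 = 15532544.3787
Vs = sqrt(15532544.3787) = 3941.13 m/s

3941.13


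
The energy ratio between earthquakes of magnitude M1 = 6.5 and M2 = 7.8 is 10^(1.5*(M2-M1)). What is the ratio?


M2 - M1 = 7.8 - 6.5 = 1.3
1.5 * 1.3 = 1.95
ratio = 10^1.95 = 89.13

89.13


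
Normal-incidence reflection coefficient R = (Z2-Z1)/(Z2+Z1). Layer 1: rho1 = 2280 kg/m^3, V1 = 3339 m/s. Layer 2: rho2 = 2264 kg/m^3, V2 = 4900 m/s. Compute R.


Z1 = 2280 * 3339 = 7612920
Z2 = 2264 * 4900 = 11093600
R = (11093600 - 7612920) / (11093600 + 7612920) = 3480680 / 18706520 = 0.1861

0.1861


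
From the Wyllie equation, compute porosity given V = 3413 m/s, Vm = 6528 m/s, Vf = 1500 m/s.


1/V - 1/Vm = 1/3413 - 1/6528 = 0.00013981
1/Vf - 1/Vm = 1/1500 - 1/6528 = 0.00051348
phi = 0.00013981 / 0.00051348 = 0.2723

0.2723


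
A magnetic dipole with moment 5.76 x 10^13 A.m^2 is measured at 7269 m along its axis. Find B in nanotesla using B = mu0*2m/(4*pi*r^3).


m = 5.76 x 10^13 = 57600000000000 A.m^2
2m = 115200000000000 A.m^2
r^3 = 7269^3 = 384082046109
B = (4pi*10^-7) * 115200000000000 / (4*pi * 384082046109) * 1e9
= 144764589.477418 / 4826517337727.08 * 1e9
= 29993.5915 nT

29993.5915


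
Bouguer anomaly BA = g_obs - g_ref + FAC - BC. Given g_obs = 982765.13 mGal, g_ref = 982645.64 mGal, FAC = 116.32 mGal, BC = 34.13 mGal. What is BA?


BA = g_obs - g_ref + FAC - BC
= 982765.13 - 982645.64 + 116.32 - 34.13
= 201.68 mGal

201.68


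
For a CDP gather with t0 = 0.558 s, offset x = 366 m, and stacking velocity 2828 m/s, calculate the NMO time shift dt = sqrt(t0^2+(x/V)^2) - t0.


x/Vnmo = 366/2828 = 0.12942
(x/Vnmo)^2 = 0.01675
t0^2 = 0.311364
sqrt(0.311364 + 0.01675) = 0.572812
dt = 0.572812 - 0.558 = 0.014812

0.014812


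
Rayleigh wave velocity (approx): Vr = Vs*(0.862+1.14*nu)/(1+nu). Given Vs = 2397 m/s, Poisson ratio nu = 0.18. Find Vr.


Numerator factor = 0.862 + 1.14*0.18 = 1.0672
Denominator = 1 + 0.18 = 1.18
Vr = 2397 * 1.0672 / 1.18 = 2167.86 m/s

2167.86


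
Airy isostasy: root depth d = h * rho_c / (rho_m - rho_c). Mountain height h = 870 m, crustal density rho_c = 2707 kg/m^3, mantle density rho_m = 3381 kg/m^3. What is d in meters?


rho_m - rho_c = 3381 - 2707 = 674
d = 870 * 2707 / 674
= 2355090 / 674
= 3494.2 m

3494.2


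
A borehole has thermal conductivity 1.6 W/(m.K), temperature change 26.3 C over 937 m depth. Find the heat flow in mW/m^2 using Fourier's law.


q = k * dT / dz * 1000
= 1.6 * 26.3 / 937 * 1000
= 0.044909 * 1000
= 44.9093 mW/m^2

44.9093


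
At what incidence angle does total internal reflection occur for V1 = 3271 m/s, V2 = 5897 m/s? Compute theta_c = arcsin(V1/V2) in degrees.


V1/V2 = 3271/5897 = 0.554689
theta_c = arcsin(0.554689) = 33.6893 degrees

33.6893


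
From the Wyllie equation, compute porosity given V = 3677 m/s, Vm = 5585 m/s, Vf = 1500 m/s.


1/V - 1/Vm = 1/3677 - 1/5585 = 9.291e-05
1/Vf - 1/Vm = 1/1500 - 1/5585 = 0.00048762
phi = 9.291e-05 / 0.00048762 = 0.1905

0.1905


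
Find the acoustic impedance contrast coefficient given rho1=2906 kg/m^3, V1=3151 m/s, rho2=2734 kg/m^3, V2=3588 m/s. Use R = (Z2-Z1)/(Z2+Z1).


Z1 = 2906 * 3151 = 9156806
Z2 = 2734 * 3588 = 9809592
R = (9809592 - 9156806) / (9809592 + 9156806) = 652786 / 18966398 = 0.0344

0.0344


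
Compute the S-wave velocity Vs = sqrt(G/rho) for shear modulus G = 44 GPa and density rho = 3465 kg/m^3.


Convert G to Pa: G = 44e9 Pa
Compute G/rho = 44e9 / 3465 = 12698412.6984
Vs = sqrt(12698412.6984) = 3563.48 m/s

3563.48


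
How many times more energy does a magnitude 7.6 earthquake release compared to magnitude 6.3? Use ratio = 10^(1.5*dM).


M2 - M1 = 7.6 - 6.3 = 1.3
1.5 * 1.3 = 1.95
ratio = 10^1.95 = 89.13

89.13


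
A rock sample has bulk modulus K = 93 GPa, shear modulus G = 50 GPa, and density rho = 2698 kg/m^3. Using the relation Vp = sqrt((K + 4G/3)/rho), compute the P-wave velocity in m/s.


First compute the effective modulus:
K + 4G/3 = 93e9 + 4*50e9/3 = 159666666666.67 Pa
Then divide by density:
159666666666.67 / 2698 = 59179639.2389 Pa/(kg/m^3)
Take the square root:
Vp = sqrt(59179639.2389) = 7692.83 m/s

7692.83


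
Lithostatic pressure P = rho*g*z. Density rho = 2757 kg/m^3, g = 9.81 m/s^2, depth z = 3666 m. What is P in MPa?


P = rho * g * z / 1e6
= 2757 * 9.81 * 3666 / 1e6
= 99151259.22 / 1e6
= 99.1513 MPa

99.1513


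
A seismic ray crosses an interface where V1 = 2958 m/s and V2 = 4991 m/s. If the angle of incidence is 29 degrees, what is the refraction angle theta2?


sin(theta1) = sin(29 deg) = 0.48481
sin(theta2) = V2/V1 * sin(theta1) = 4991/2958 * 0.48481 = 0.818014
theta2 = arcsin(0.818014) = 54.8865 degrees

54.8865


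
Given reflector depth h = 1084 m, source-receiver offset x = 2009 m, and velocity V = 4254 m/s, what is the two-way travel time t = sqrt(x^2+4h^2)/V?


x^2 + 4h^2 = 2009^2 + 4*1084^2 = 4036081 + 4700224 = 8736305
sqrt(8736305) = 2955.7241
t = 2955.7241 / 4254 = 0.6948 s

0.6948


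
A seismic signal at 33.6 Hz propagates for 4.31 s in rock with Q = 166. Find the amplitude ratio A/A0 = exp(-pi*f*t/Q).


pi*f*t/Q = pi*33.6*4.31/166 = 2.74068
A/A0 = exp(-2.74068) = 0.064526

0.064526


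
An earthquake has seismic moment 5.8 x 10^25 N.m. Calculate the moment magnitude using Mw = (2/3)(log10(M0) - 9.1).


log10(M0) = log10(5.8 x 10^25) = 25.7634
Mw = 2/3 * (25.7634 - 9.1)
= 2/3 * 16.6634
= 11.11

11.11


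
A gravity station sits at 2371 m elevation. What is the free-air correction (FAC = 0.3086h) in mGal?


FAC = 0.3086 * h
= 0.3086 * 2371
= 731.6906 mGal

731.6906


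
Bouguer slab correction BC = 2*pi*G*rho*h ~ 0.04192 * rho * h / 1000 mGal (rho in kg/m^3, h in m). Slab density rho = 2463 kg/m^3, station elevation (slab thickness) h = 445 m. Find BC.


BC = 0.04192 * rho * h / 1000
= 0.04192 * 2463 * 445 / 1000
= 45.9458 mGal

45.9458


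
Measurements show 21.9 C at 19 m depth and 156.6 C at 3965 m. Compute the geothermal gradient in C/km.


dT = 156.6 - 21.9 = 134.7 C
dz = 3965 - 19 = 3946 m
gradient = dT/dz * 1000 = 134.7/3946 * 1000 = 34.1358 C/km

34.1358


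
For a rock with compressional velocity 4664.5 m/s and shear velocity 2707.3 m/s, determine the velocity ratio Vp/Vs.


Vp/Vs = 4664.5 / 2707.3
= 1.7229

1.7229


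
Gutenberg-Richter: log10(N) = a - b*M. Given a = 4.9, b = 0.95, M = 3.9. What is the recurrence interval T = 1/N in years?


log10(N) = 4.9 - 0.95*3.9 = 1.195
N = 10^1.195 = 15.667511
T = 1/N = 1/15.667511 = 0.0638 years

0.0638


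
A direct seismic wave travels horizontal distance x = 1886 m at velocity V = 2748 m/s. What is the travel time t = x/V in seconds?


t = x / V
= 1886 / 2748
= 0.6863 s

0.6863


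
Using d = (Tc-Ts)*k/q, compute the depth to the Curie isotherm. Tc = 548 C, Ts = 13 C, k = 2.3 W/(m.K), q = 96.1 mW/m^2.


T_Curie - T_surf = 548 - 13 = 535 C
Convert q to W/m^2: 96.1 mW/m^2 = 0.0961 W/m^2
d = 535 * 2.3 / 0.0961 = 12804.37 m

12804.37


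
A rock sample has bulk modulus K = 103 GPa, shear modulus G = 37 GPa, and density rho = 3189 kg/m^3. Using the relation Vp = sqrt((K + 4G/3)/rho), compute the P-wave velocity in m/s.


First compute the effective modulus:
K + 4G/3 = 103e9 + 4*37e9/3 = 152333333333.33 Pa
Then divide by density:
152333333333.33 / 3189 = 47768370.4401 Pa/(kg/m^3)
Take the square root:
Vp = sqrt(47768370.4401) = 6911.47 m/s

6911.47


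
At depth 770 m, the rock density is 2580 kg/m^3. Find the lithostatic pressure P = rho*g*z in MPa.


P = rho * g * z / 1e6
= 2580 * 9.81 * 770 / 1e6
= 19488546.0 / 1e6
= 19.4885 MPa

19.4885


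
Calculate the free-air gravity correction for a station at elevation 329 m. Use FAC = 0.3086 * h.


FAC = 0.3086 * h
= 0.3086 * 329
= 101.5294 mGal

101.5294


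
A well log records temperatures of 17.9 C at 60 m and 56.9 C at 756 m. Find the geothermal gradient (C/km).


dT = 56.9 - 17.9 = 39.0 C
dz = 756 - 60 = 696 m
gradient = dT/dz * 1000 = 39.0/696 * 1000 = 56.0345 C/km

56.0345


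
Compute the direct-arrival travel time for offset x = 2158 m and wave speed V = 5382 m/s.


t = x / V
= 2158 / 5382
= 0.401 s

0.401


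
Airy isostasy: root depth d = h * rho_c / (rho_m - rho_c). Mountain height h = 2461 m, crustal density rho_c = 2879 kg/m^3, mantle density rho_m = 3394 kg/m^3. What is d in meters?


rho_m - rho_c = 3394 - 2879 = 515
d = 2461 * 2879 / 515
= 7085219 / 515
= 13757.71 m

13757.71


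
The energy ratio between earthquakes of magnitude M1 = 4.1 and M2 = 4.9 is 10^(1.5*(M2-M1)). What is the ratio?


M2 - M1 = 4.9 - 4.1 = 0.8
1.5 * 0.8 = 1.2
ratio = 10^1.2 = 15.85

15.85


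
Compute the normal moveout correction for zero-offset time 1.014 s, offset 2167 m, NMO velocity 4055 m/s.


x/Vnmo = 2167/4055 = 0.534402
(x/Vnmo)^2 = 0.285585
t0^2 = 1.028196
sqrt(1.028196 + 0.285585) = 1.146203
dt = 1.146203 - 1.014 = 0.132203

0.132203


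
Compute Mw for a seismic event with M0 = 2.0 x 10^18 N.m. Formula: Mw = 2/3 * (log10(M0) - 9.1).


log10(M0) = log10(2.0 x 10^18) = 18.301
Mw = 2/3 * (18.301 - 9.1)
= 2/3 * 9.201
= 6.13

6.13


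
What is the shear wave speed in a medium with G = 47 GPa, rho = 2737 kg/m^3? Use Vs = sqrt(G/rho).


Convert G to Pa: G = 47e9 Pa
Compute G/rho = 47e9 / 2737 = 17172086.2258
Vs = sqrt(17172086.2258) = 4143.92 m/s

4143.92


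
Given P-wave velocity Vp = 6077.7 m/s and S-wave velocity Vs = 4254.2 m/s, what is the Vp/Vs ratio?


Vp/Vs = 6077.7 / 4254.2
= 1.4286

1.4286


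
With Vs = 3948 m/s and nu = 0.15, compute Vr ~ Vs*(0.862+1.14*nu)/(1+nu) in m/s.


Numerator factor = 0.862 + 1.14*0.15 = 1.033
Denominator = 1 + 0.15 = 1.15
Vr = 3948 * 1.033 / 1.15 = 3546.33 m/s

3546.33


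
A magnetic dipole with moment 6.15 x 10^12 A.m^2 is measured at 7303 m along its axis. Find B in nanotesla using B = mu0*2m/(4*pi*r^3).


m = 6.15 x 10^12 = 6150000000000 A.m^2
2m = 12300000000000 A.m^2
r^3 = 7303^3 = 389496807127
B = (4pi*10^-7) * 12300000000000 / (4*pi * 389496807127) * 1e9
= 15456635.855662 / 4894561231467.46 * 1e9
= 3157.9206 nT

3157.9206


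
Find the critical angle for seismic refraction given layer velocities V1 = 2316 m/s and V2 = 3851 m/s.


V1/V2 = 2316/3851 = 0.601402
theta_c = arcsin(0.601402) = 36.9704 degrees

36.9704


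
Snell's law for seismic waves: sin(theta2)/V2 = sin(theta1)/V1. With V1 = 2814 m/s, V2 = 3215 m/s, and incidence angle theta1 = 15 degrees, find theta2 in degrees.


sin(theta1) = sin(15 deg) = 0.258819
sin(theta2) = V2/V1 * sin(theta1) = 3215/2814 * 0.258819 = 0.295701
theta2 = arcsin(0.295701) = 17.1996 degrees

17.1996


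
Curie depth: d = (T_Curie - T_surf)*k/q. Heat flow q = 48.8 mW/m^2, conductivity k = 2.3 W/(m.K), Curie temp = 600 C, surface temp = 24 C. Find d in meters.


T_Curie - T_surf = 600 - 24 = 576 C
Convert q to W/m^2: 48.8 mW/m^2 = 0.0488 W/m^2
d = 576 * 2.3 / 0.0488 = 27147.54 m

27147.54


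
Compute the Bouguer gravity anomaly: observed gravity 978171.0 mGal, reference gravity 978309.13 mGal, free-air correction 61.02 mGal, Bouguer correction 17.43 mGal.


BA = g_obs - g_ref + FAC - BC
= 978171.0 - 978309.13 + 61.02 - 17.43
= -94.54 mGal

-94.54


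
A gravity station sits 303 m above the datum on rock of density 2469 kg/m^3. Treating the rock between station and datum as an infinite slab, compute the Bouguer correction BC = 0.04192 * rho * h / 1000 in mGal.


BC = 0.04192 * rho * h / 1000
= 0.04192 * 2469 * 303 / 1000
= 31.3606 mGal

31.3606


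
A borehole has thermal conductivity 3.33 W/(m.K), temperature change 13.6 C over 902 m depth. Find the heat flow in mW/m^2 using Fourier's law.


q = k * dT / dz * 1000
= 3.33 * 13.6 / 902 * 1000
= 0.050208 * 1000
= 50.2084 mW/m^2

50.2084


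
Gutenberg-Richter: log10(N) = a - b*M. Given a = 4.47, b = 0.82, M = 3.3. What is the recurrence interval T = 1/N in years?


log10(N) = 4.47 - 0.82*3.3 = 1.764
N = 10^1.764 = 58.076442
T = 1/N = 1/58.076442 = 0.0172 years

0.0172


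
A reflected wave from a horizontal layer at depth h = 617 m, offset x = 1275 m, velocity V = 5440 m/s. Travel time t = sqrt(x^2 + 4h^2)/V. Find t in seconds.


x^2 + 4h^2 = 1275^2 + 4*617^2 = 1625625 + 1522756 = 3148381
sqrt(3148381) = 1774.3678
t = 1774.3678 / 5440 = 0.3262 s

0.3262


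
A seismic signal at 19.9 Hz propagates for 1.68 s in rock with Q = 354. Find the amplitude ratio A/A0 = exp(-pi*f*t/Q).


pi*f*t/Q = pi*19.9*1.68/354 = 0.296694
A/A0 = exp(-0.296694) = 0.743271

0.743271


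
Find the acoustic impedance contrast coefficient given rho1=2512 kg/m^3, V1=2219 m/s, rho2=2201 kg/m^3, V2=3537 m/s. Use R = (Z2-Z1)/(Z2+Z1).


Z1 = 2512 * 2219 = 5574128
Z2 = 2201 * 3537 = 7784937
R = (7784937 - 5574128) / (7784937 + 5574128) = 2210809 / 13359065 = 0.1655

0.1655


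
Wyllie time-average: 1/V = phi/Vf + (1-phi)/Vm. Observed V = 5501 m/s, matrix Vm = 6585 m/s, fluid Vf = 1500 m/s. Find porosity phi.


1/V - 1/Vm = 1/5501 - 1/6585 = 2.992e-05
1/Vf - 1/Vm = 1/1500 - 1/6585 = 0.00051481
phi = 2.992e-05 / 0.00051481 = 0.0581

0.0581


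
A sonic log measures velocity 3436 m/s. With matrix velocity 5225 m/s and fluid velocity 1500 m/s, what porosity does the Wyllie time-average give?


1/V - 1/Vm = 1/3436 - 1/5225 = 9.965e-05
1/Vf - 1/Vm = 1/1500 - 1/5225 = 0.00047528
phi = 9.965e-05 / 0.00047528 = 0.2097

0.2097


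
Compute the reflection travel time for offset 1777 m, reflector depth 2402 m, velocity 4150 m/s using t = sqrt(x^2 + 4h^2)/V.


x^2 + 4h^2 = 1777^2 + 4*2402^2 = 3157729 + 23078416 = 26236145
sqrt(26236145) = 5122.1231
t = 5122.1231 / 4150 = 1.2342 s

1.2342


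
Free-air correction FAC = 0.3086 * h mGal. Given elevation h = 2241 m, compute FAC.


FAC = 0.3086 * h
= 0.3086 * 2241
= 691.5726 mGal

691.5726


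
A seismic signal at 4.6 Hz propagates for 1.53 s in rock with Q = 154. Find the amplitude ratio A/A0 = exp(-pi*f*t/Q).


pi*f*t/Q = pi*4.6*1.53/154 = 0.143575
A/A0 = exp(-0.143575) = 0.866256

0.866256


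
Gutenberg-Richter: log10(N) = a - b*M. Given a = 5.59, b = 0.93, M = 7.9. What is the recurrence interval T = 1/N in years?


log10(N) = 5.59 - 0.93*7.9 = -1.757
N = 10^-1.757 = 0.017498
T = 1/N = 1/0.017498 = 57.1479 years

57.1479


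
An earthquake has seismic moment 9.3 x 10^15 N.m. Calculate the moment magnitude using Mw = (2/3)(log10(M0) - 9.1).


log10(M0) = log10(9.3 x 10^15) = 15.9685
Mw = 2/3 * (15.9685 - 9.1)
= 2/3 * 6.8685
= 4.58

4.58


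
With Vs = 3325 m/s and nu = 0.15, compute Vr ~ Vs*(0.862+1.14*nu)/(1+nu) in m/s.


Numerator factor = 0.862 + 1.14*0.15 = 1.033
Denominator = 1 + 0.15 = 1.15
Vr = 3325 * 1.033 / 1.15 = 2986.72 m/s

2986.72


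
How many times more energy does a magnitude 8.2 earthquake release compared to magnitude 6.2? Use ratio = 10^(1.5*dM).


M2 - M1 = 8.2 - 6.2 = 2.0
1.5 * 2.0 = 3.0
ratio = 10^3.0 = 1000.0

1000.0


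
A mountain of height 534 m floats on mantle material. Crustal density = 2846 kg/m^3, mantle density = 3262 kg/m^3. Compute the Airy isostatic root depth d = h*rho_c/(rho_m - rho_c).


rho_m - rho_c = 3262 - 2846 = 416
d = 534 * 2846 / 416
= 1519764 / 416
= 3653.28 m

3653.28


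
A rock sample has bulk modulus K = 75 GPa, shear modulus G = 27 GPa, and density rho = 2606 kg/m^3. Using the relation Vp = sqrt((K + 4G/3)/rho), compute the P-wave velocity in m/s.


First compute the effective modulus:
K + 4G/3 = 75e9 + 4*27e9/3 = 111000000000.0 Pa
Then divide by density:
111000000000.0 / 2606 = 42594013.8143 Pa/(kg/m^3)
Take the square root:
Vp = sqrt(42594013.8143) = 6526.41 m/s

6526.41


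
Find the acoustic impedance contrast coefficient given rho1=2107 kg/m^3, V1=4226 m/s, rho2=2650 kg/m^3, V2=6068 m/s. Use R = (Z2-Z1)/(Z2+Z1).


Z1 = 2107 * 4226 = 8904182
Z2 = 2650 * 6068 = 16080200
R = (16080200 - 8904182) / (16080200 + 8904182) = 7176018 / 24984382 = 0.2872

0.2872


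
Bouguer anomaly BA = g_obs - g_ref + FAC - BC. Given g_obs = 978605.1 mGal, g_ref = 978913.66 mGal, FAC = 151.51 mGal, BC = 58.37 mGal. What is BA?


BA = g_obs - g_ref + FAC - BC
= 978605.1 - 978913.66 + 151.51 - 58.37
= -215.42 mGal

-215.42
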